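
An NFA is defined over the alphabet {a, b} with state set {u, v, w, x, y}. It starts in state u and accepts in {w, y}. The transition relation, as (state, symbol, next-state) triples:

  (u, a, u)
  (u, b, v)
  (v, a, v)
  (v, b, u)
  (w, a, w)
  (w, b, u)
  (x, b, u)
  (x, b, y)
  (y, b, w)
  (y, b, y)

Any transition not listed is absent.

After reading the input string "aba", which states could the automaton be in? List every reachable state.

Start in {u}.
Read 'a': {u} → {u}.
Read 'b': {u} → {v}.
Read 'a': {v} → {v}.

{v}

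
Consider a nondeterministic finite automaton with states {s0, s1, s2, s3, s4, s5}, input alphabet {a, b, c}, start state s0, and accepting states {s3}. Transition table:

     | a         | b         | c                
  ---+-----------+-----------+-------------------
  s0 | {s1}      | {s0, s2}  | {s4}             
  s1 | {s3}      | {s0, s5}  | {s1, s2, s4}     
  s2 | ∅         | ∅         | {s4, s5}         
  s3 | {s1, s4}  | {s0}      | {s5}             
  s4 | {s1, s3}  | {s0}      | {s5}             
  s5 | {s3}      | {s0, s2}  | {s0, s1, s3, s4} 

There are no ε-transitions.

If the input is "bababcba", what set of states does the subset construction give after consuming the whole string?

Start in {s0}.
Read 'b': s0→{s0, s2}; now {s0, s2}.
Read 'a': s0→{s1}, s2→∅; now {s1}.
Read 'b': s1→{s0, s5}; now {s0, s5}.
Read 'a': s0→{s1}, s5→{s3}; now {s1, s3}.
Read 'b': s1→{s0, s5}, s3→{s0}; now {s0, s5}.
Read 'c': s0→{s4}, s5→{s0, s1, s3, s4}; now {s0, s1, s3, s4}.
Read 'b': s0→{s0, s2}, s1→{s0, s5}, s3→{s0}, s4→{s0}; now {s0, s2, s5}.
Read 'a': s0→{s1}, s2→∅, s5→{s3}; now {s1, s3}.

{s1, s3}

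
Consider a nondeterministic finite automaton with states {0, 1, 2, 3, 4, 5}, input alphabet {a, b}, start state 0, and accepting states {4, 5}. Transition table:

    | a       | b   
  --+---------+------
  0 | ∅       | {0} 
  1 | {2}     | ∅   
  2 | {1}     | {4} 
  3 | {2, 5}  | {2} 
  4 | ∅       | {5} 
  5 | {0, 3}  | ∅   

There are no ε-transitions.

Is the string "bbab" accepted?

Start in {0}.
Read 'b': 0→{0}; now {0}.
Read 'b': 0→{0}; now {0}.
Read 'a': 0→∅; now ∅.
The set is empty and remains empty for the remaining 1 symbol.
The final set ∅ contains no accepting state.

No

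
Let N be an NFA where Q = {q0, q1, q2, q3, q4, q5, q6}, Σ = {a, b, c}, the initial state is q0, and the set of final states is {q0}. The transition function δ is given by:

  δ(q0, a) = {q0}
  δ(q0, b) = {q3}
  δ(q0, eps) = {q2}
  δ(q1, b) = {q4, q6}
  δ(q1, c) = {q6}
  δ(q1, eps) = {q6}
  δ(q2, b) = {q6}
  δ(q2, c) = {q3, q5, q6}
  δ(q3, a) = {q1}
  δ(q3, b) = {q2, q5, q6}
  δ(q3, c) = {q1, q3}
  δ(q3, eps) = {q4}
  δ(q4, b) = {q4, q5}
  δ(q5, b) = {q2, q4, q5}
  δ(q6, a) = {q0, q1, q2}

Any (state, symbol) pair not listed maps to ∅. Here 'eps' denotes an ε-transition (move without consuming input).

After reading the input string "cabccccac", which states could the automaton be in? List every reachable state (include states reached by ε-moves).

{q3, q4, q5, q6}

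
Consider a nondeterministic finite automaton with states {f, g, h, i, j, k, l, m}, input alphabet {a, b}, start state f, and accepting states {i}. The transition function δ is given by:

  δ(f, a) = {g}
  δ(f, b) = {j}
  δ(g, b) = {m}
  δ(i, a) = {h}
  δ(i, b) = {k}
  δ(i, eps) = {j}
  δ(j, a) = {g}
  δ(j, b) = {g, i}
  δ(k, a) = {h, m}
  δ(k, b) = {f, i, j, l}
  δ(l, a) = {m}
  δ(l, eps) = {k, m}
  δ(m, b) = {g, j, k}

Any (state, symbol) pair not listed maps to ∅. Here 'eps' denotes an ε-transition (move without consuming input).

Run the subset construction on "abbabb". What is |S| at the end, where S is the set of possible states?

Start in {f}.
Read 'a': f→{g}; now {g}.
Read 'b': g→{m}; now {m}.
Read 'b': m→{g, j, k}; now {g, j, k}.
Read 'a': g→∅, j→{g}, k→{h, m}; now {g, h, m}.
Read 'b': g→{m}, h→∅, m→{g, j, k}; now {g, j, k, m}.
Read 'b': g→{m}, j→{g, i}, k→{f, i, j, l}, m→{g, j, k}; now {f, g, i, j, k, l, m}.
That set has 7 states.

7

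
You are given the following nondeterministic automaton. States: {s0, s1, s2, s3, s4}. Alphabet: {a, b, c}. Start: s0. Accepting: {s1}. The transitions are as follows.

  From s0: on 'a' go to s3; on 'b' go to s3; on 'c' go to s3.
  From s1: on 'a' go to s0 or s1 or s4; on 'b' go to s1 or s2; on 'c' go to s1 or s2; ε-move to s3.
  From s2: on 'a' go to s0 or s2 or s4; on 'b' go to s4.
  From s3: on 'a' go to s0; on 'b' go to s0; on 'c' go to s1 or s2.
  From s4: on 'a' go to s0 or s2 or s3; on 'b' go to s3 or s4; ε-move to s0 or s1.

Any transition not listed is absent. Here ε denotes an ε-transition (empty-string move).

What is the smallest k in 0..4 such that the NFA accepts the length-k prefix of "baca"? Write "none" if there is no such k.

Start in {s0}.
Read 'b': {s0} → {s3}.
Read 'a': {s3} → {s0}.
Read 'c': {s0} → {s3}.
Read 'a': {s3} → {s0}.
No reachable set along the way intersects F.

none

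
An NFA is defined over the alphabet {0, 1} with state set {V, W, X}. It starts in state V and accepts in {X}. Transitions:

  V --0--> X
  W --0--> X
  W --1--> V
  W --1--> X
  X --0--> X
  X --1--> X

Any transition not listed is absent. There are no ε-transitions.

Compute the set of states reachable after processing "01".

Start in {V}.
Read '0': V→{X}; now {X}.
Read '1': X→{X}; now {X}.

{X}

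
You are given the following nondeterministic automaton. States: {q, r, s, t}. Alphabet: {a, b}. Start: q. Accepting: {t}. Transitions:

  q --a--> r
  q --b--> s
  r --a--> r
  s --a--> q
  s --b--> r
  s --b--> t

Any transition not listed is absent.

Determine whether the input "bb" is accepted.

Yes

Start in {q}.
Read 'b': {q} → {s}.
Read 'b': {s} → {r, t}.
The final set {r, t} contains the accepting state t.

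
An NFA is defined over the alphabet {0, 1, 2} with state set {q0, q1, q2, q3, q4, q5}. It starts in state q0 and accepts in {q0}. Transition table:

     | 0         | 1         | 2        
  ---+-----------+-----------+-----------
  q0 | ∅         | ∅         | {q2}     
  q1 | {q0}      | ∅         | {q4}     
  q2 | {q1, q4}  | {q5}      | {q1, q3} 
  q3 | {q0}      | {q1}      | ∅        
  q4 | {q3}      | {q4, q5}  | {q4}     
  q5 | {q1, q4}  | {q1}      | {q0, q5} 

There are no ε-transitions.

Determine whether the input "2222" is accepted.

No

Start in {q0}.
Read '2': {q0} → {q2}.
Read '2': {q2} → {q1, q3}.
Read '2': {q1, q3} → {q4}.
Read '2': {q4} → {q4}.
The final set {q4} contains no accepting state.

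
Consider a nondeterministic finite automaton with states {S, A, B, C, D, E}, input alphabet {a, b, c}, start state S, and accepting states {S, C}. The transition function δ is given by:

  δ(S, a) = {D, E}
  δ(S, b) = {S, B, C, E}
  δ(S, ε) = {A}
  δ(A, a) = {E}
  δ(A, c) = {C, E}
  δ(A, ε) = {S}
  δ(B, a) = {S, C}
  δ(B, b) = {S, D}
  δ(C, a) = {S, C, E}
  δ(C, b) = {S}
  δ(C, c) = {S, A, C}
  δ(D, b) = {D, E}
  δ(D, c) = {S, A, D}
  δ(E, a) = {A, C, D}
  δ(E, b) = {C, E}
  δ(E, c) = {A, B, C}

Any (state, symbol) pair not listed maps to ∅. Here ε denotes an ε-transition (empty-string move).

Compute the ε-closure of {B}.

{B}

Begin with {B}.
No ε-moves leave this set, so the closure equals the set itself.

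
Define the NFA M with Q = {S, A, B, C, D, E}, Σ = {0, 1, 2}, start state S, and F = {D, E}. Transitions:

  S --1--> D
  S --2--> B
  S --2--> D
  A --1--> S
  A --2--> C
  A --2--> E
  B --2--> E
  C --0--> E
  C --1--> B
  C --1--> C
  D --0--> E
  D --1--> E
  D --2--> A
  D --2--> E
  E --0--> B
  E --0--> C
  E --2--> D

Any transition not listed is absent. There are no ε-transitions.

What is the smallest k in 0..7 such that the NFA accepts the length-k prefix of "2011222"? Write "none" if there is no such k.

1

Start in {S}.
Read '2': S→{B, D}; now {B, D}.
None of the earlier sets intersect F, but {B, D} does.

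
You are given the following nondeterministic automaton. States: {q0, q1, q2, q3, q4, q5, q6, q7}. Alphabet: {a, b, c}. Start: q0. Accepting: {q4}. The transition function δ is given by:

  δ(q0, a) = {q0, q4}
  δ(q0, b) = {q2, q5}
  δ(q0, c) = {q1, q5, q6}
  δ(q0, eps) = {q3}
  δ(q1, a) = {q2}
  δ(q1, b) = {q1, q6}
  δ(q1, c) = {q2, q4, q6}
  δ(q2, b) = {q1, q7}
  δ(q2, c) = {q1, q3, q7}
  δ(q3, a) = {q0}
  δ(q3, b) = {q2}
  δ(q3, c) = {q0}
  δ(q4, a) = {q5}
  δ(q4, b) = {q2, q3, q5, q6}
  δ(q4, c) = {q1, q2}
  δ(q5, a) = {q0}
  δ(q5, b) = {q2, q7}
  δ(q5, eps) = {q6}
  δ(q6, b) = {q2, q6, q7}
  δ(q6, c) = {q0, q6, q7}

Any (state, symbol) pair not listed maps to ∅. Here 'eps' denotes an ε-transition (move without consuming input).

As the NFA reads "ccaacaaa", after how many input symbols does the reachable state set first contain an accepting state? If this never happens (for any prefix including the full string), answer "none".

2

Start: ε-closure({q0}) = {q0, q3}.
Read 'c': q0→{q1, q5, q6}, q3→{q0}; union {q0, q1, q5, q6}; ε-closure = {q0, q1, q3, q5, q6}.
Read 'c': q0→{q1, q5, q6}, q1→{q2, q4, q6}, q3→{q0}, q5→∅, q6→{q0, q6, q7}; union {q0, q1, q2, q4, q5, q6, q7}; ε-closure = {q0, q1, q2, q3, q4, q5, q6, q7}.
None of the earlier sets intersect F, but {q0, q1, q2, q3, q4, q5, q6, q7} does.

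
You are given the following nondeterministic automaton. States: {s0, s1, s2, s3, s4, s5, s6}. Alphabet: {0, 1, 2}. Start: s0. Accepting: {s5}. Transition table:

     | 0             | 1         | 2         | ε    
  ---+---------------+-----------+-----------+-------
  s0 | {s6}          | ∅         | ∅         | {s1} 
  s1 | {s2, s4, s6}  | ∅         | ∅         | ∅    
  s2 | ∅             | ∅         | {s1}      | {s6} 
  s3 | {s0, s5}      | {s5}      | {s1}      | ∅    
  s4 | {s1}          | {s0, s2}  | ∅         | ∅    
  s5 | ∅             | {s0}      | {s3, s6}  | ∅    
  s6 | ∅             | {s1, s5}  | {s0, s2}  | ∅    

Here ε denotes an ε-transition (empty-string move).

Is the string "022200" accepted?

No

Start: ε-closure({s0}) = {s0, s1}.
Read '0': {s0, s1} → {s2, s4, s6}.
Read '2': {s2, s4, s6} → {s0, s1, s2, s6}.
Read '2': {s0, s1, s2, s6} → {s0, s1, s2, s6}.
Read '2': {s0, s1, s2, s6} → {s0, s1, s2, s6}.
Read '0': {s0, s1, s2, s6} → {s2, s4, s6}.
Read '0': {s2, s4, s6} → {s1}.
The final set {s1} contains no accepting state.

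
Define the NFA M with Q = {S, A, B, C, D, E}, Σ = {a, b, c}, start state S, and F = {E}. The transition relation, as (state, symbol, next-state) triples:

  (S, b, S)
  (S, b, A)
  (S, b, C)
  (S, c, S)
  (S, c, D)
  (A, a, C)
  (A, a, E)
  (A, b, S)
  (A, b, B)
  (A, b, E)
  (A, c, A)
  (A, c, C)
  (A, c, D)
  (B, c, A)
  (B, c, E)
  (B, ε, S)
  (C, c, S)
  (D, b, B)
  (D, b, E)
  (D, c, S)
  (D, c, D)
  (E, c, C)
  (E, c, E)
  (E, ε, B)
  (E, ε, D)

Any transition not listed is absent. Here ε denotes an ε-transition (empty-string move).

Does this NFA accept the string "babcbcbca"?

Yes

Start in {S}.
Read 'b': {S} → {S, A, C}.
Read 'a': {S, A, C} → {S, B, C, D, E}.
Read 'b': {S, B, C, D, E} → {S, A, B, C, D, E}.
Read 'c': {S, A, B, C, D, E} → {S, A, B, C, D, E}.
Read 'b': {S, A, B, C, D, E} → {S, A, B, C, D, E}.
Read 'c': {S, A, B, C, D, E} → {S, A, B, C, D, E}.
Read 'b': {S, A, B, C, D, E} → {S, A, B, C, D, E}.
Read 'c': {S, A, B, C, D, E} → {S, A, B, C, D, E}.
Read 'a': {S, A, B, C, D, E} → {S, B, C, D, E}.
The final set {S, B, C, D, E} contains the accepting state E.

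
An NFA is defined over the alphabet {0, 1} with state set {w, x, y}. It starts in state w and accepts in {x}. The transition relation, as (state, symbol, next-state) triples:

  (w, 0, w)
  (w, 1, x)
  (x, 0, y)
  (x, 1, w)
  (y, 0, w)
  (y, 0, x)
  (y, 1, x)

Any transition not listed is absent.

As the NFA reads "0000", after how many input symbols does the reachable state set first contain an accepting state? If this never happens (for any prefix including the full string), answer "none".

Start in {w}.
Read '0': {w} → {w}.
Read '0': {w} → {w}.
Read '0': {w} → {w}.
Read '0': {w} → {w}.
No reachable set along the way intersects F.

none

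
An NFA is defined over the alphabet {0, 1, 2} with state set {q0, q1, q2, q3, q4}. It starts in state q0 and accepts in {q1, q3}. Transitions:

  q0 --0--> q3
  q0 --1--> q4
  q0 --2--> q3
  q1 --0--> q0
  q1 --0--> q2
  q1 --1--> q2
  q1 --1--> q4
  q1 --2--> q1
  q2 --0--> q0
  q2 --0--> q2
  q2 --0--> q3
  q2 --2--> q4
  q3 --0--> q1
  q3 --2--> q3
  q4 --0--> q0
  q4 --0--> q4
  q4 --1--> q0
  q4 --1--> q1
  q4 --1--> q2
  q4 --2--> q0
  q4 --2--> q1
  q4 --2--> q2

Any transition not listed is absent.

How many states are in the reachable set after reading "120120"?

Start in {q0}.
Read '1': q0→{q4}; now {q4}.
Read '2': q4→{q0, q1, q2}; now {q0, q1, q2}.
Read '0': q0→{q3}, q1→{q0, q2}, q2→{q0, q2, q3}; now {q0, q2, q3}.
Read '1': q0→{q4}, q2→∅, q3→∅; now {q4}.
Read '2': q4→{q0, q1, q2}; now {q0, q1, q2}.
Read '0': q0→{q3}, q1→{q0, q2}, q2→{q0, q2, q3}; now {q0, q2, q3}.
That set has 3 states.

3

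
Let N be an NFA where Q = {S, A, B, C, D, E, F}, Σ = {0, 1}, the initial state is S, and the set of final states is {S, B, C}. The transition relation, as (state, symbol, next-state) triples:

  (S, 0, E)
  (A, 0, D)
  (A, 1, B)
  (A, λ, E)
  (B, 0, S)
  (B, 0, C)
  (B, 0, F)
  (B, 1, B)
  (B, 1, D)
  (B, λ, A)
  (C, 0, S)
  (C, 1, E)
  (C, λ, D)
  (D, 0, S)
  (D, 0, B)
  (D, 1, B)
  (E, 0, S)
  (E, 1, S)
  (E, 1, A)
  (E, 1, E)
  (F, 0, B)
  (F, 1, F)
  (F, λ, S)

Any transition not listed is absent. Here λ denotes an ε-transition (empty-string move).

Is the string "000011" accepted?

Start in {S}.
Read '0': S→{E}; now {E}.
Read '0': E→{S}; now {S}.
Read '0': S→{E}; now {E}.
Read '0': E→{S}; now {S}.
Read '1': S→∅; now ∅.
The set is empty and remains empty for the remaining 1 symbol.
The final set ∅ contains no accepting state.

No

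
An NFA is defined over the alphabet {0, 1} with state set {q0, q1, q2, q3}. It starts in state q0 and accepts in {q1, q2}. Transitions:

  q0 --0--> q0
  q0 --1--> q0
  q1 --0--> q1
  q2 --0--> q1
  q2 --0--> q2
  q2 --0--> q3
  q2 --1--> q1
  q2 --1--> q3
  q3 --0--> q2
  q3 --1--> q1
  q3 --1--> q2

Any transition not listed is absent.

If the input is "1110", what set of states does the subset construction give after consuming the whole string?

Start in {q0}.
Read '1': {q0} → {q0}.
Read '1': {q0} → {q0}.
Read '1': {q0} → {q0}.
Read '0': {q0} → {q0}.

{q0}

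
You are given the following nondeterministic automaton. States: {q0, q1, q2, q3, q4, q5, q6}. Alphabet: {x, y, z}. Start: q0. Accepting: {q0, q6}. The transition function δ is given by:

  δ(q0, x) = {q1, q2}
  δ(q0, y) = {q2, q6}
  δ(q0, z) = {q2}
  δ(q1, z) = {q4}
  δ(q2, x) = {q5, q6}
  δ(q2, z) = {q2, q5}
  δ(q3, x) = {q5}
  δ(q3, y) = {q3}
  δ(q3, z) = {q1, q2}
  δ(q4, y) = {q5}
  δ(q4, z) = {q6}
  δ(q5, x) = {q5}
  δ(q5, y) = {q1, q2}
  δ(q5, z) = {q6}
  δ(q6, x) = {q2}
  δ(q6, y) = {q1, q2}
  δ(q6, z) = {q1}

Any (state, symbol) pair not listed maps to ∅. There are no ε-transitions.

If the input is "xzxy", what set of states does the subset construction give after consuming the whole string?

{q1, q2}

Start in {q0}.
Read 'x': q0→{q1, q2}; now {q1, q2}.
Read 'z': q1→{q4}, q2→{q2, q5}; now {q2, q4, q5}.
Read 'x': q2→{q5, q6}, q4→∅, q5→{q5}; now {q5, q6}.
Read 'y': q5→{q1, q2}, q6→{q1, q2}; now {q1, q2}.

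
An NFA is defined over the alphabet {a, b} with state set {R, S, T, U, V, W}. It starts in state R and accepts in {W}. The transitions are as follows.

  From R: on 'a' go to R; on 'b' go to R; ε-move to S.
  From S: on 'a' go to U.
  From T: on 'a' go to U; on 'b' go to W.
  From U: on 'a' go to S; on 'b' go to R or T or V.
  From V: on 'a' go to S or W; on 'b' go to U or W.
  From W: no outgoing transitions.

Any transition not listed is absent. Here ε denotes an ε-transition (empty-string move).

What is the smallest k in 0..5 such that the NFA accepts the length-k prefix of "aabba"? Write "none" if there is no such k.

Start: ε-closure({R}) = {R, S}.
Read 'a': {R, S} → {R, S, U}.
Read 'a': {R, S, U} → {R, S, U}.
Read 'b': {R, S, U} → {R, S, T, V}.
Read 'b': {R, S, T, V} → {R, S, U, W}.
None of the earlier sets intersect F, but {R, S, U, W} does.

4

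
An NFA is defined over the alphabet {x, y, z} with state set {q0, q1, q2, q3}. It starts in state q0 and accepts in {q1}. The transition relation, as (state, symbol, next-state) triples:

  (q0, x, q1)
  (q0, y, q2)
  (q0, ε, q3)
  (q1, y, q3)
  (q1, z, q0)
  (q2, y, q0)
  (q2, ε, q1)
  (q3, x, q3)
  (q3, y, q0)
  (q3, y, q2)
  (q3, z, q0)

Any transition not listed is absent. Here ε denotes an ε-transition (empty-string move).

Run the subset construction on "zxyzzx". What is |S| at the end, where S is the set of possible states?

2

Start: ε-closure({q0}) = {q0, q3}.
Read 'z': q0→∅, q3→{q0}; union {q0}; ε-closure = {q0, q3}.
Read 'x': q0→{q1}, q3→{q3}; now {q1, q3}.
Read 'y': q1→{q3}, q3→{q0, q2}; union {q0, q2, q3}; ε-closure = {q0, q1, q2, q3}.
Read 'z': q0→∅, q1→{q0}, q2→∅, q3→{q0}; union {q0}; ε-closure = {q0, q3}.
Read 'z': q0→∅, q3→{q0}; union {q0}; ε-closure = {q0, q3}.
Read 'x': q0→{q1}, q3→{q3}; now {q1, q3}.
That set has 2 states.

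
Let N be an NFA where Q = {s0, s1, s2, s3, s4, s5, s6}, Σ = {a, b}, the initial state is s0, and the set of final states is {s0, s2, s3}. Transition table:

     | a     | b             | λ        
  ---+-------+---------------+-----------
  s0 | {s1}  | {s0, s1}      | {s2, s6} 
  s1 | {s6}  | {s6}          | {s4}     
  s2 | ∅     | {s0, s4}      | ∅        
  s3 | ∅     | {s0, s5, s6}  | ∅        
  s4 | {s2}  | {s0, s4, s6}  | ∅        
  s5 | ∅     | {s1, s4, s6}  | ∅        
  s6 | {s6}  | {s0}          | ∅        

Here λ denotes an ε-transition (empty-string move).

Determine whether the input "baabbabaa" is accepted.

Yes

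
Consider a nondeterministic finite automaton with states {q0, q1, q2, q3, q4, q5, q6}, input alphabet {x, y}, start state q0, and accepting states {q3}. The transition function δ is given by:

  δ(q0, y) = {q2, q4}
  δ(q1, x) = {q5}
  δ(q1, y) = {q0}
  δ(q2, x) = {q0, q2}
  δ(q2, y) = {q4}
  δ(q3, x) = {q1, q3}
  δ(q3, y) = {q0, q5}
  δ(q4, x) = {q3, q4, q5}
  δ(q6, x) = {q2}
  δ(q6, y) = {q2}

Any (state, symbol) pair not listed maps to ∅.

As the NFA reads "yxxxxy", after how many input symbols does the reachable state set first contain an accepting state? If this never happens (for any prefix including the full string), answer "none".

2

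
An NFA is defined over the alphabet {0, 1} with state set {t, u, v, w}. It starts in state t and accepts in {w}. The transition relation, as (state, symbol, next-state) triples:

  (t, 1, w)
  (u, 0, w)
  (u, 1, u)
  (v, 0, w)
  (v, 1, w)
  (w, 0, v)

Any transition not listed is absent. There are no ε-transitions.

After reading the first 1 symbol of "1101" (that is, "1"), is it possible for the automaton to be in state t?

No

Start in {t}.
Read '1': t→{w}; now {w}.
State t is not in {w}.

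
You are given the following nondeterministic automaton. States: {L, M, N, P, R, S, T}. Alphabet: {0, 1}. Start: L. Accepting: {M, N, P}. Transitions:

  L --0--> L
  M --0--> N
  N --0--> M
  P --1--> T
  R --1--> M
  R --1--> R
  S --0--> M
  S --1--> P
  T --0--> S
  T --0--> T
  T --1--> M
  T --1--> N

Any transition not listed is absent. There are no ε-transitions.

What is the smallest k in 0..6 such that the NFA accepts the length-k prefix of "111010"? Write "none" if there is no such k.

none

Start in {L}.
Read '1': L→∅; now ∅.
The set is empty and remains empty for the remaining 5 symbols.
No reachable set along the way intersects F.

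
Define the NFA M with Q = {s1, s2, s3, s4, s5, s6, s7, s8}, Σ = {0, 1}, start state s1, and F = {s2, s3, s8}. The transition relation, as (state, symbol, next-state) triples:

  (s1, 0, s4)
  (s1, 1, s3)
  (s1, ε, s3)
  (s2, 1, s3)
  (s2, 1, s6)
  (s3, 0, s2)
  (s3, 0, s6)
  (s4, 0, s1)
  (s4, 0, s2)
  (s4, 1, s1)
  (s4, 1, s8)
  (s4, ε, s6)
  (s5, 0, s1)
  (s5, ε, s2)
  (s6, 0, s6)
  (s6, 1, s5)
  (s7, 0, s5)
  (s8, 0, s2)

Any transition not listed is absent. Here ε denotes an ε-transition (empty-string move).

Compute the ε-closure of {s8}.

Begin with {s8}.
No ε-moves leave this set, so the closure equals the set itself.

{s8}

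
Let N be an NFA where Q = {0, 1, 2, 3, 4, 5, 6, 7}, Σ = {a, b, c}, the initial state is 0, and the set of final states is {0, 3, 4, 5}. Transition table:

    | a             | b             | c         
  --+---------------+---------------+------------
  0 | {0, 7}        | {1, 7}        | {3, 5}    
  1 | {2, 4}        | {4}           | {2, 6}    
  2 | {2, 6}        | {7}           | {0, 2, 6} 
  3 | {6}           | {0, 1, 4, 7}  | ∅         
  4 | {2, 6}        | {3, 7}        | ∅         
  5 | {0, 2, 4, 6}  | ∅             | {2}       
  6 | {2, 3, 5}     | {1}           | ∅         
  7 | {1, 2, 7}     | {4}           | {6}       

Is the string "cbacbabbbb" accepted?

Start in {0}.
Read 'c': 0→{3, 5}; now {3, 5}.
Read 'b': 3→{0, 1, 4, 7}, 5→∅; now {0, 1, 4, 7}.
Read 'a': 0→{0, 7}, 1→{2, 4}, 4→{2, 6}, 7→{1, 2, 7}; now {0, 1, 2, 4, 6, 7}.
Read 'c': 0→{3, 5}, 1→{2, 6}, 2→{0, 2, 6}, 4→∅, 6→∅, 7→{6}; now {0, 2, 3, 5, 6}.
Read 'b': 0→{1, 7}, 2→{7}, 3→{0, 1, 4, 7}, 5→∅, 6→{1}; now {0, 1, 4, 7}.
Read 'a': 0→{0, 7}, 1→{2, 4}, 4→{2, 6}, 7→{1, 2, 7}; now {0, 1, 2, 4, 6, 7}.
Read 'b': 0→{1, 7}, 1→{4}, 2→{7}, 4→{3, 7}, 6→{1}, 7→{4}; now {1, 3, 4, 7}.
Read 'b': 1→{4}, 3→{0, 1, 4, 7}, 4→{3, 7}, 7→{4}; now {0, 1, 3, 4, 7}.
Read 'b': 0→{1, 7}, 1→{4}, 3→{0, 1, 4, 7}, 4→{3, 7}, 7→{4}; now {0, 1, 3, 4, 7}.
Read 'b': 0→{1, 7}, 1→{4}, 3→{0, 1, 4, 7}, 4→{3, 7}, 7→{4}; now {0, 1, 3, 4, 7}.
The final set {0, 1, 3, 4, 7} contains the accepting states 0, 3, 4.

Yes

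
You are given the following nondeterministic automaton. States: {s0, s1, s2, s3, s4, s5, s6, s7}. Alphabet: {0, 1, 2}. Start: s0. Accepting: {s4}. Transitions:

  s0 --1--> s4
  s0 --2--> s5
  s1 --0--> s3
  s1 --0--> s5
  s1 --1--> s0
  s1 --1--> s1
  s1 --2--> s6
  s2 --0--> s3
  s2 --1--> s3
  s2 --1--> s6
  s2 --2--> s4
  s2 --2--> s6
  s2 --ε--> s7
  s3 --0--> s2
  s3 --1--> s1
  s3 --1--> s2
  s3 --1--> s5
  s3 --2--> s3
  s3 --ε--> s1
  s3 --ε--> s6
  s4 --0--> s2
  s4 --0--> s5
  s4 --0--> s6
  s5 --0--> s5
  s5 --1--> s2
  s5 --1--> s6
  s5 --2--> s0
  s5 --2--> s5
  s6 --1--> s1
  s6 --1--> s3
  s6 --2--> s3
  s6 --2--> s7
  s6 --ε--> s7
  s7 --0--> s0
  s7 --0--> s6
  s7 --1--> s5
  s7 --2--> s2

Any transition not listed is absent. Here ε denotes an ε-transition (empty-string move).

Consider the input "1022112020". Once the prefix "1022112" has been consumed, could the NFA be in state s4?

Start in {s0}.
Read '1': s0→{s4}; now {s4}.
Read '0': s4→{s2, s5, s6}; union {s2, s5, s6}; ε-closure = {s2, s5, s6, s7}.
Read '2': s2→{s4, s6}, s5→{s0, s5}, s6→{s3, s7}, s7→{s2}; union {s0, s2, s3, s4, s5, s6, s7}; ε-closure = {s0, s1, s2, s3, s4, s5, s6, s7}.
Read '2': s0→{s5}, s1→{s6}, s2→{s4, s6}, s3→{s3}, s4→∅, s5→{s0, s5}, s6→{s3, s7}, s7→{s2}; union {s0, s2, s3, s4, s5, s6, s7}; ε-closure = {s0, s1, s2, s3, s4, s5, s6, s7}.
Read '1': s0→{s4}, s1→{s0, s1}, s2→{s3, s6}, s3→{s1, s2, s5}, s4→∅, s5→{s2, s6}, s6→{s1, s3}, s7→{s5}; union {s0, s1, s2, s3, s4, s5, s6}; ε-closure = {s0, s1, s2, s3, s4, s5, s6, s7}.
Read '1': s0→{s4}, s1→{s0, s1}, s2→{s3, s6}, s3→{s1, s2, s5}, s4→∅, s5→{s2, s6}, s6→{s1, s3}, s7→{s5}; union {s0, s1, s2, s3, s4, s5, s6}; ε-closure = {s0, s1, s2, s3, s4, s5, s6, s7}.
Read '2': s0→{s5}, s1→{s6}, s2→{s4, s6}, s3→{s3}, s4→∅, s5→{s0, s5}, s6→{s3, s7}, s7→{s2}; union {s0, s2, s3, s4, s5, s6, s7}; ε-closure = {s0, s1, s2, s3, s4, s5, s6, s7}.
State s4 is in {s0, s1, s2, s3, s4, s5, s6, s7}.

Yes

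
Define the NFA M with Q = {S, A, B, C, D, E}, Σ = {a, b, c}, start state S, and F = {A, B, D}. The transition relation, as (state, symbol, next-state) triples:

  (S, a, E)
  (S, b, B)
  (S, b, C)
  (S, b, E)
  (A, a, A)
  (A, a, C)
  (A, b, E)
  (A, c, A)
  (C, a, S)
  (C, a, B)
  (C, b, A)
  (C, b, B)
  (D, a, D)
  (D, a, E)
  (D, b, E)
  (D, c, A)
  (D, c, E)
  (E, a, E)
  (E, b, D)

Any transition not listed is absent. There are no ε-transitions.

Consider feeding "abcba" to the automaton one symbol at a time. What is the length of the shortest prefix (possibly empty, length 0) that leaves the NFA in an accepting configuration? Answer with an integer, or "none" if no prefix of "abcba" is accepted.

Start in {S}.
Read 'a': S→{E}; now {E}.
Read 'b': E→{D}; now {D}.
None of the earlier sets intersect F, but {D} does.

2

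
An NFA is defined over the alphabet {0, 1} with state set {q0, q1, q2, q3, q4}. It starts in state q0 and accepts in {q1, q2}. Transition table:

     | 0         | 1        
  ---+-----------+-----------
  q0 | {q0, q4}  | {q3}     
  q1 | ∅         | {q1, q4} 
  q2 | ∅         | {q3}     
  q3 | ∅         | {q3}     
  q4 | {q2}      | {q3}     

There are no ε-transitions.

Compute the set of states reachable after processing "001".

{q3}

Start in {q0}.
Read '0': q0→{q0, q4}; now {q0, q4}.
Read '0': q0→{q0, q4}, q4→{q2}; now {q0, q2, q4}.
Read '1': q0→{q3}, q2→{q3}, q4→{q3}; now {q3}.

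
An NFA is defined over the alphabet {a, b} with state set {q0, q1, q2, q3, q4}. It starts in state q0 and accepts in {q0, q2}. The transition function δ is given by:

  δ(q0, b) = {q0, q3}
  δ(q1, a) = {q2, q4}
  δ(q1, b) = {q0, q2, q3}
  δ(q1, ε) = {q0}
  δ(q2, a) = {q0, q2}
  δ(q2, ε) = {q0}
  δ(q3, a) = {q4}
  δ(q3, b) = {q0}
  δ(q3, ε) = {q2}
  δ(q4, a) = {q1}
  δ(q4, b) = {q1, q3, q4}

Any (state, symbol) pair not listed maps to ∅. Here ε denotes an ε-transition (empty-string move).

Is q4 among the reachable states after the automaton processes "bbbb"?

No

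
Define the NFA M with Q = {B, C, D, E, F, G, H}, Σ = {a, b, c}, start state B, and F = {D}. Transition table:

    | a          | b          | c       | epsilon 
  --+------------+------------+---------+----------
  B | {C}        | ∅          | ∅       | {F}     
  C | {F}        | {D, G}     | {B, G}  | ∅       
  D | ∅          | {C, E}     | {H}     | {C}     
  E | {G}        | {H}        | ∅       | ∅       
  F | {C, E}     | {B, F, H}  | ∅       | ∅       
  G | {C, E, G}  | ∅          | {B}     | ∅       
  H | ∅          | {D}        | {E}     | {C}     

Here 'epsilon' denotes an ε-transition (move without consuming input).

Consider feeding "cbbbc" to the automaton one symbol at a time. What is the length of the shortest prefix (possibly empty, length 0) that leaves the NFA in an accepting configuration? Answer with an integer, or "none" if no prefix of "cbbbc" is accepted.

none

Start: ε-closure({B}) = {B, F}.
Read 'c': {B, F} → ∅.
The set is empty and remains empty for the remaining 4 symbols.
No reachable set along the way intersects F.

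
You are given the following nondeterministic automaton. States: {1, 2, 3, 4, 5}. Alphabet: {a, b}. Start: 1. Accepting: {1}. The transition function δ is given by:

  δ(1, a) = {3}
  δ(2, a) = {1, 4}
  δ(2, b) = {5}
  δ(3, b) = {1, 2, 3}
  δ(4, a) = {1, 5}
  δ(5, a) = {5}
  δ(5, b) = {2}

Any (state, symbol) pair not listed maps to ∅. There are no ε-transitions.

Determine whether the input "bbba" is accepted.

Start in {1}.
Read 'b': 1→∅; now ∅.
The set is empty and remains empty for the remaining 3 symbols.
The final set ∅ contains no accepting state.

No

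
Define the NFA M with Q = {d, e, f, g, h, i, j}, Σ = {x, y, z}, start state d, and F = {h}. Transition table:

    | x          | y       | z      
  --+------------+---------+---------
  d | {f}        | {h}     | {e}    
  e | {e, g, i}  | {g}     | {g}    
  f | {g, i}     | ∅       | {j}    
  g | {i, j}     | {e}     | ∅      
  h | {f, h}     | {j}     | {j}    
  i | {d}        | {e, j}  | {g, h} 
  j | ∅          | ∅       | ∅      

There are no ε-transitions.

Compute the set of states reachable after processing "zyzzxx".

Start in {d}.
Read 'z': d→{e}; now {e}.
Read 'y': e→{g}; now {g}.
Read 'z': g→∅; now ∅.
The set is empty and remains empty for the remaining 3 symbols.

∅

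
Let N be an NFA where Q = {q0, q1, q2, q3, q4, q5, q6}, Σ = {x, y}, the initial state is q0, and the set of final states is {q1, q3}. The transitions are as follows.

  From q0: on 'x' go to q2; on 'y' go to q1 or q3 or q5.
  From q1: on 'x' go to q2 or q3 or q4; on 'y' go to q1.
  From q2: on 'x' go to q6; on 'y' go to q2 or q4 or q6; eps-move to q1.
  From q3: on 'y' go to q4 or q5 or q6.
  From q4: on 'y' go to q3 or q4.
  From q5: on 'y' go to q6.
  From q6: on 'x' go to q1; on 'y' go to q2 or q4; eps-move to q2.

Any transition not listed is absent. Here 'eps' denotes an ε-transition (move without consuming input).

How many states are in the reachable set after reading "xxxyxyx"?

Start in {q0}.
Read 'x': q0→{q2}; union {q2}; ε-closure = {q1, q2}.
Read 'x': q1→{q2, q3, q4}, q2→{q6}; union {q2, q3, q4, q6}; ε-closure = {q1, q2, q3, q4, q6}.
Read 'x': q1→{q2, q3, q4}, q2→{q6}, q3→∅, q4→∅, q6→{q1}; now {q1, q2, q3, q4, q6}.
Read 'y': q1→{q1}, q2→{q2, q4, q6}, q3→{q4, q5, q6}, q4→{q3, q4}, q6→{q2, q4}; now {q1, q2, q3, q4, q5, q6}.
Read 'x': q1→{q2, q3, q4}, q2→{q6}, q3→∅, q4→∅, q5→∅, q6→{q1}; now {q1, q2, q3, q4, q6}.
Read 'y': q1→{q1}, q2→{q2, q4, q6}, q3→{q4, q5, q6}, q4→{q3, q4}, q6→{q2, q4}; now {q1, q2, q3, q4, q5, q6}.
Read 'x': q1→{q2, q3, q4}, q2→{q6}, q3→∅, q4→∅, q5→∅, q6→{q1}; now {q1, q2, q3, q4, q6}.
That set has 5 states.

5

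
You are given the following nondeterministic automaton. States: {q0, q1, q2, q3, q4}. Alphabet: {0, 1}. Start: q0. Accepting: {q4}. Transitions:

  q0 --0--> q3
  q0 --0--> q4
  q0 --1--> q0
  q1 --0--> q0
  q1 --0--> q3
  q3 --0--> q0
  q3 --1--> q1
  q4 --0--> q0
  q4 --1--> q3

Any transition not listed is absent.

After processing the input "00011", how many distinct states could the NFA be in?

Start in {q0}.
Read '0': {q0} → {q3, q4}.
Read '0': {q3, q4} → {q0}.
Read '0': {q0} → {q3, q4}.
Read '1': {q3, q4} → {q1, q3}.
Read '1': {q1, q3} → {q1}.
That set has 1 state.

1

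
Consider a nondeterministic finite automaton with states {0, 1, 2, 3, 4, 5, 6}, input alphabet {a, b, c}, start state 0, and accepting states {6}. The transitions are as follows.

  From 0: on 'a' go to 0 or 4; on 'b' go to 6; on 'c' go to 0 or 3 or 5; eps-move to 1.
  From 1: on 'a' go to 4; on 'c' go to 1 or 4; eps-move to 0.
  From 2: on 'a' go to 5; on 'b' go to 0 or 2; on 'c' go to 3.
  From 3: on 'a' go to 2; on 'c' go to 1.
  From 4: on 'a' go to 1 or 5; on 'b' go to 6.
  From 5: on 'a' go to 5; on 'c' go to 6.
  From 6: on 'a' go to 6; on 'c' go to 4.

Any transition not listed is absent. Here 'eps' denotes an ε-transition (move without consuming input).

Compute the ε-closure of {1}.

{0, 1}

Begin with {1}.
ε-move 1 → 0; add 0.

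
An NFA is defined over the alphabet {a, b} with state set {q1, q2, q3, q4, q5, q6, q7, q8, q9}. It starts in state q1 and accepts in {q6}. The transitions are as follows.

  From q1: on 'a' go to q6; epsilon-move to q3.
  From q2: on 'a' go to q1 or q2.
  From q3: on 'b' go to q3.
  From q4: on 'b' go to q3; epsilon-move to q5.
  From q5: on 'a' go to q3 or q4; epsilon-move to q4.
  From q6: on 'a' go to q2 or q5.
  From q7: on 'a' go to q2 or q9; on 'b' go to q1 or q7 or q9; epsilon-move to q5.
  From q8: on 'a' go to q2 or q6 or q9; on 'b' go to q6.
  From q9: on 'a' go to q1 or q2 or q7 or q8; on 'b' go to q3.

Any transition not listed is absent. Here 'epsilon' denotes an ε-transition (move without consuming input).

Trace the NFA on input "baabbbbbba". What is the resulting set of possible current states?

Start: ε-closure({q1}) = {q1, q3}.
Read 'b': q1→∅, q3→{q3}; now {q3}.
Read 'a': q3→∅; now ∅.
The set is empty and remains empty for the remaining 8 symbols.

∅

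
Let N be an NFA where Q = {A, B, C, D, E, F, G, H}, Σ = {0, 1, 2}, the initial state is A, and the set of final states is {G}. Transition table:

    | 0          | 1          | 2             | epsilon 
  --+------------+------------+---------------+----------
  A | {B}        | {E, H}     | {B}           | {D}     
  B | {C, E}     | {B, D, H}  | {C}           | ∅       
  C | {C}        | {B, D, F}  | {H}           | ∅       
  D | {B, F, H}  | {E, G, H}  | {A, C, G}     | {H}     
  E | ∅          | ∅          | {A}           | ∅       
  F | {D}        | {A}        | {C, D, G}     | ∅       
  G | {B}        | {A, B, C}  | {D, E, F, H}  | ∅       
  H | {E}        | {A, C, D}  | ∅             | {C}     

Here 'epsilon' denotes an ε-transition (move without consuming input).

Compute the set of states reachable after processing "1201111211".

Start: ε-closure({A}) = {A, C, D, H}.
Read '1': A→{E, H}, C→{B, D, F}, D→{E, G, H}, H→{A, C, D}; now {A, B, C, D, E, F, G, H}.
Read '2': A→{B}, B→{C}, C→{H}, D→{A, C, G}, E→{A}, F→{C, D, G}, G→{D, E, F, H}, H→∅; now {A, B, C, D, E, F, G, H}.
Read '0': A→{B}, B→{C, E}, C→{C}, D→{B, F, H}, E→∅, F→{D}, G→{B}, H→{E}; now {B, C, D, E, F, H}.
Read '1': B→{B, D, H}, C→{B, D, F}, D→{E, G, H}, E→∅, F→{A}, H→{A, C, D}; now {A, B, C, D, E, F, G, H}.
Read '1': A→{E, H}, B→{B, D, H}, C→{B, D, F}, D→{E, G, H}, E→∅, F→{A}, G→{A, B, C}, H→{A, C, D}; now {A, B, C, D, E, F, G, H}.
Read '1': A→{E, H}, B→{B, D, H}, C→{B, D, F}, D→{E, G, H}, E→∅, F→{A}, G→{A, B, C}, H→{A, C, D}; now {A, B, C, D, E, F, G, H}.
Read '1': A→{E, H}, B→{B, D, H}, C→{B, D, F}, D→{E, G, H}, E→∅, F→{A}, G→{A, B, C}, H→{A, C, D}; now {A, B, C, D, E, F, G, H}.
Read '2': A→{B}, B→{C}, C→{H}, D→{A, C, G}, E→{A}, F→{C, D, G}, G→{D, E, F, H}, H→∅; now {A, B, C, D, E, F, G, H}.
Read '1': A→{E, H}, B→{B, D, H}, C→{B, D, F}, D→{E, G, H}, E→∅, F→{A}, G→{A, B, C}, H→{A, C, D}; now {A, B, C, D, E, F, G, H}.
Read '1': A→{E, H}, B→{B, D, H}, C→{B, D, F}, D→{E, G, H}, E→∅, F→{A}, G→{A, B, C}, H→{A, C, D}; now {A, B, C, D, E, F, G, H}.

{A, B, C, D, E, F, G, H}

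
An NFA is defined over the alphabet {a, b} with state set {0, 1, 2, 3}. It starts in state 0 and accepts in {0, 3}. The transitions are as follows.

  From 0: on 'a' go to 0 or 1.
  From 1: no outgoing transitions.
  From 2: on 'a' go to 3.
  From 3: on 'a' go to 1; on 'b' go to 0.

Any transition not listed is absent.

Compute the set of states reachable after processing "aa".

{0, 1}

Start in {0}.
Read 'a': 0→{0, 1}; now {0, 1}.
Read 'a': 0→{0, 1}, 1→∅; now {0, 1}.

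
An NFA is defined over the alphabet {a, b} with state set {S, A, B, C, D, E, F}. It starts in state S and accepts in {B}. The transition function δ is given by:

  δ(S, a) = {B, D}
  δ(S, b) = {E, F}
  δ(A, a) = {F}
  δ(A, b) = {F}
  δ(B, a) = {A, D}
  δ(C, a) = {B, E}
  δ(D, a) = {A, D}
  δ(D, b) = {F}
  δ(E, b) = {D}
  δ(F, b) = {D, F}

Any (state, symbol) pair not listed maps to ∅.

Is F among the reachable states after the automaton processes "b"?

Yes

Start in {S}.
Read 'b': S→{E, F}; now {E, F}.
State F is in {E, F}.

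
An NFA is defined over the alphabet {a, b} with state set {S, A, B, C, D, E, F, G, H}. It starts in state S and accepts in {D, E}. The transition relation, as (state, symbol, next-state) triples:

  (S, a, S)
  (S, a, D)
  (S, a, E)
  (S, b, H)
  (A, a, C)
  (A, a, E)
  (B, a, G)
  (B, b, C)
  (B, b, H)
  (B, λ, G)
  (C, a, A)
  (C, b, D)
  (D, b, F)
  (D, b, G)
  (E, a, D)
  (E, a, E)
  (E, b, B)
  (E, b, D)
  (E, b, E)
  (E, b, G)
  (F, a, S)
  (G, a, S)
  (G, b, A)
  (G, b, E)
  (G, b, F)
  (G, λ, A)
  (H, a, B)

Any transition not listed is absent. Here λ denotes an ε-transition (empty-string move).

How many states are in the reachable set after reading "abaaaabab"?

Start in {S}.
Read 'a': {S} → {S, D, E}.
Read 'b': {S, D, E} → {A, B, D, E, F, G, H}.
Read 'a': {A, B, D, E, F, G, H} → {S, A, B, C, D, E, G}.
Read 'a': {S, A, B, C, D, E, G} → {S, A, C, D, E, G}.
Read 'a': {S, A, C, D, E, G} → {S, A, C, D, E}.
Read 'a': {S, A, C, D, E} → {S, A, C, D, E}.
Read 'b': {S, A, C, D, E} → {A, B, D, E, F, G, H}.
Read 'a': {A, B, D, E, F, G, H} → {S, A, B, C, D, E, G}.
Read 'b': {S, A, B, C, D, E, G} → {A, B, C, D, E, F, G, H}.
That set has 8 states.

8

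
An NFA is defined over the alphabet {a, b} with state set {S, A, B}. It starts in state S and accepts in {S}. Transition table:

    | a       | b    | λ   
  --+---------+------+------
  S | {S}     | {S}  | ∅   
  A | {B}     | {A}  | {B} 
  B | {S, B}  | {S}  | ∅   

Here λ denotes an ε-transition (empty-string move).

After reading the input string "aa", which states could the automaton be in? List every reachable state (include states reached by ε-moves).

Start in {S}.
Read 'a': {S} → {S}.
Read 'a': {S} → {S}.

{S}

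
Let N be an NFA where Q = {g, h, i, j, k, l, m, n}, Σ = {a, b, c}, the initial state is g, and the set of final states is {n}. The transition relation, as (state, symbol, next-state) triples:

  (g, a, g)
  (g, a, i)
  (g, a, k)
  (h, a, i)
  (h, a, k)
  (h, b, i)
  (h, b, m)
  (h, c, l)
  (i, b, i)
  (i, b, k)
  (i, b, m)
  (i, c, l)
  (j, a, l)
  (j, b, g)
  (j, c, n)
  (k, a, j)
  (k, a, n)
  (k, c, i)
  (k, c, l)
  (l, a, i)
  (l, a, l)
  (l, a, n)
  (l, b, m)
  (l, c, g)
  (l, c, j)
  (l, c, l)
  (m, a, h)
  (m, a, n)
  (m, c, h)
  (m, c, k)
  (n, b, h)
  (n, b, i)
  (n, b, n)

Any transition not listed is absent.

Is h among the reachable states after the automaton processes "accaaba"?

Start in {g}.
Read 'a': g→{g, i, k}; now {g, i, k}.
Read 'c': g→∅, i→{l}, k→{i, l}; now {i, l}.
Read 'c': i→{l}, l→{g, j, l}; now {g, j, l}.
Read 'a': g→{g, i, k}, j→{l}, l→{i, l, n}; now {g, i, k, l, n}.
Read 'a': g→{g, i, k}, i→∅, k→{j, n}, l→{i, l, n}, n→∅; now {g, i, j, k, l, n}.
Read 'b': g→∅, i→{i, k, m}, j→{g}, k→∅, l→{m}, n→{h, i, n}; now {g, h, i, k, m, n}.
Read 'a': g→{g, i, k}, h→{i, k}, i→∅, k→{j, n}, m→{h, n}, n→∅; now {g, h, i, j, k, n}.
State h is in {g, h, i, j, k, n}.

Yes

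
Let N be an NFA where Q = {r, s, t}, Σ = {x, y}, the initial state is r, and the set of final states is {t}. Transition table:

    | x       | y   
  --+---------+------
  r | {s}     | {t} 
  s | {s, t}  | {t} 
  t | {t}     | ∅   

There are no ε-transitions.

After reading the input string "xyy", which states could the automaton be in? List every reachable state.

∅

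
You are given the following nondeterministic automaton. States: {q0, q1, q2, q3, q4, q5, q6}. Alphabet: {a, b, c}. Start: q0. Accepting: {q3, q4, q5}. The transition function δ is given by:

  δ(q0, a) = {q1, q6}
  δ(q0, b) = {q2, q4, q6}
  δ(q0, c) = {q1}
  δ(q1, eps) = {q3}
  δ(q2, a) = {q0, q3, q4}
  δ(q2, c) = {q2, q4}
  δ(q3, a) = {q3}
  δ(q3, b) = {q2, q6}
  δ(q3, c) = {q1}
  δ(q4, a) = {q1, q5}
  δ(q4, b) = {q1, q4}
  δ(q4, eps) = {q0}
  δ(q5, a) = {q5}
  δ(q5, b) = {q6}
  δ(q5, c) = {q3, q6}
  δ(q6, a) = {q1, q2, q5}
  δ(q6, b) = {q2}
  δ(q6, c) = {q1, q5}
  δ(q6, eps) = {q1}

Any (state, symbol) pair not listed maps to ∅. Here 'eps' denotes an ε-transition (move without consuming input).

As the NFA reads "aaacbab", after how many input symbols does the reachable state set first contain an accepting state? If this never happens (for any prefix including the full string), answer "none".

1

Start in {q0}.
Read 'a': q0→{q1, q6}; union {q1, q6}; ε-closure = {q1, q3, q6}.
None of the earlier sets intersect F, but {q1, q3, q6} does.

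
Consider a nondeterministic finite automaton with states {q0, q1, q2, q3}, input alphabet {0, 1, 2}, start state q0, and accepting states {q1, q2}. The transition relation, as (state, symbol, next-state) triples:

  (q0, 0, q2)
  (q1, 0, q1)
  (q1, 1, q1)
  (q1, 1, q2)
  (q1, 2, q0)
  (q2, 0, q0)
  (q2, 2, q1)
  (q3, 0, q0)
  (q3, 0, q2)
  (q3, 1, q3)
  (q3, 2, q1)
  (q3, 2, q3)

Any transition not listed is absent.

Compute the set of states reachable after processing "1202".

Start in {q0}.
Read '1': q0→∅; now ∅.
The set is empty and remains empty for the remaining 3 symbols.

∅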